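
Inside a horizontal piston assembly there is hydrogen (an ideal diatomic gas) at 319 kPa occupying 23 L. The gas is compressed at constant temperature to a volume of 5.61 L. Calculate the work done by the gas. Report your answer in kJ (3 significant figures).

Isothermal: W = nRT ln(V₂/V₁) = P₁V₁ ln(V₂/V₁).
P₁V₁ = (319 kPa)(23 L) = 7337 J.
W = 7337 × ln(5.61/23) = 7337 × -1.411
W_by_gas = -10352 J.

W ≈ -10.4 kJ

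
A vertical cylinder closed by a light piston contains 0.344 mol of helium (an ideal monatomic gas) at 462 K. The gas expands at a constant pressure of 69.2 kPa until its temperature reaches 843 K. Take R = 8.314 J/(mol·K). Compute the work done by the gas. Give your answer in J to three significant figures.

W ≈ 1090 J

Isobaric: W = P ΔV = nR ΔT.
W = (0.344)(8.314)(843 − 462) = 1090 J.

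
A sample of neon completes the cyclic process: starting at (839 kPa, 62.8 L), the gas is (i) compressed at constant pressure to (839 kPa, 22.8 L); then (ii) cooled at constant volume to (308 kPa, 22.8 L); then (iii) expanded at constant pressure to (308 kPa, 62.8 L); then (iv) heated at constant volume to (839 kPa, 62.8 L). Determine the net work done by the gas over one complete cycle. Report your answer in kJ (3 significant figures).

W_net ≈ -21.2 kJ

Constant-volume legs do no work.
W(i) = (839)(22.8 − 62.8) = -33560 J; W(iii) = (308)(62.8 − 22.8) = 12320 J.
W_net = -33560 + 12320 = -21240 J (the counter-clockwise enclosed area).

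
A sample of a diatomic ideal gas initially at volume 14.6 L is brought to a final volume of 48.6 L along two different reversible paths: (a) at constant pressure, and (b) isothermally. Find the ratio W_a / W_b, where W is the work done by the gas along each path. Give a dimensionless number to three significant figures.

W_a / W_b ≈ 1.94

Path (a) isobaric: W = P₁(V₂ − V₁) → W_a/(P₁V₁) = 2.329.
Path (b) isothermal: W = P₁V₁ ln(V₂/V₁) → W_b/(P₁V₁) = 1.203.
W_a / W_b = 2.329 / 1.203 = 1.936.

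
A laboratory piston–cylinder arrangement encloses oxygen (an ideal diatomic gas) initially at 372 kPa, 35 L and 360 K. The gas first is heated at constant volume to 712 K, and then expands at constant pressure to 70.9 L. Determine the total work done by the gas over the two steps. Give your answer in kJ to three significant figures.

W_total ≈ 26.4 kJ

Step 1 (isochoric): W = 0 (constant volume).
After step 1: P = 735.7 kPa (V unchanged).
Step 2 (isobaric): W = PΔV = (735.7 kPa)(70.9 − 35 L) = 26413 J.
W_total = 0 + 26413 = 26413 J.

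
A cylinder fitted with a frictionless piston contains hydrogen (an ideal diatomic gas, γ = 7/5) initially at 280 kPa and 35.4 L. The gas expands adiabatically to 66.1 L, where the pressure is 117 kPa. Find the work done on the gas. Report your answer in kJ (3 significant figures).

Adiabatic: W = (P₁V₁ − P₂V₂)/(γ − 1) with γ = 7/5.
P₁V₁ = 9912 J, P₂V₂ = 7734 J.
W = (9912 − 7734) / 0.4 = 5446 J.
Work on gas = −W_by = -5446 J.

W ≈ -5.45 kJ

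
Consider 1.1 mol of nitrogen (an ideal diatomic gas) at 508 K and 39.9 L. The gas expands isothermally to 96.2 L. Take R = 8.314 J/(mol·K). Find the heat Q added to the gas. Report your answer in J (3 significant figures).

Q ≈ 4090 J

Isothermal ⇒ ΔU = 0, so Q = W = nRT ln(V₂/V₁).
Q = (1.1)(8.314)(508) ln(96.2/39.9) = 4646 × 0.8801 = 4089 J.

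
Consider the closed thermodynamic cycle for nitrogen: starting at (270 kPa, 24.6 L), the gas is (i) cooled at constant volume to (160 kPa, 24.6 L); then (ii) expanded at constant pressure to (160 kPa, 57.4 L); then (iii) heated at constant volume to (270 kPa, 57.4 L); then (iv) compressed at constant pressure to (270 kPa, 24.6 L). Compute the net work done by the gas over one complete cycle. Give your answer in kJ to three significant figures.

W_net ≈ -3.61 kJ

Constant-volume legs do no work.
W(ii) = (160)(57.4 − 24.6) = 5248 J; W(iv) = (270)(24.6 − 57.4) = -8856 J.
W_net = 5248 − 8856 = -3608 J (the counter-clockwise enclosed area).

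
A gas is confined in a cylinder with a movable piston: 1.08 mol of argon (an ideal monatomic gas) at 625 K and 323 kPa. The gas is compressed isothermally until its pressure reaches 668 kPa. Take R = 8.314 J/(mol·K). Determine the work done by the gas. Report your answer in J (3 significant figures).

Isothermal process: W = nRT ln(V₂/V₁) = nRT ln(P₁/P₂).
W = (1.08)(8.314)(625) × ln(323/668)
  = 5612 × ln(0.4835) = 5612 × -0.7266
W_by_gas = -4078 J.

W ≈ -4080 J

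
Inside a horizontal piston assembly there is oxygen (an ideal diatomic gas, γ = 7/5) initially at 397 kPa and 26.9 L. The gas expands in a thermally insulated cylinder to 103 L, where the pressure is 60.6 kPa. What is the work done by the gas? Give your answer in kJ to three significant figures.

W ≈ 11.1 kJ

Adiabatic: W = (P₁V₁ − P₂V₂)/(γ − 1) with γ = 7/5.
P₁V₁ = 10679 J, P₂V₂ = 6242 J.
W = (10679 − 6242) / 0.4 = 11094 J.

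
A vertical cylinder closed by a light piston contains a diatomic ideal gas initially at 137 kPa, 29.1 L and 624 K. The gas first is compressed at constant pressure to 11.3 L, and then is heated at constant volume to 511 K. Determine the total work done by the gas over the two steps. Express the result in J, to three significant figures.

W_total ≈ -2440 J

Step 1 (isobaric): W = PΔV = (137 kPa)(11.3 − 29.1 L) = -2439 J.
Step 2 (isochoric): W = 0 (constant volume).
W_total = -2439 + 0 = -2439 J.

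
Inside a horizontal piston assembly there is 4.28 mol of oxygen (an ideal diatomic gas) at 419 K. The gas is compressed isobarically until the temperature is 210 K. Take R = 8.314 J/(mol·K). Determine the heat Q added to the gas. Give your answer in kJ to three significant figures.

Q ≈ -26.0 kJ

Isobaric: W = nRΔT = (4.28)(8.314)(-209) = -7437 J.
ΔU = nCᵥΔT with Cᵥ = 5R/2: ΔU = (4.28)(20.79)(-209) = -18593 J.
Q = ΔU + W = -18593 − 7437 = -26030 J.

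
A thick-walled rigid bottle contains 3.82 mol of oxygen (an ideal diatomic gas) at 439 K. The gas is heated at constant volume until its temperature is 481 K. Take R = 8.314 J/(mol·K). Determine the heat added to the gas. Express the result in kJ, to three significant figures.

Q ≈ 3.33 kJ

Constant volume ⇒ W = 0, so Q = ΔU = nCᵥΔT with Cᵥ = 5R/2 = 20.79 J/(mol·K).
ΔU = (3.82)(20.79)(481 − 439) = 3335 J.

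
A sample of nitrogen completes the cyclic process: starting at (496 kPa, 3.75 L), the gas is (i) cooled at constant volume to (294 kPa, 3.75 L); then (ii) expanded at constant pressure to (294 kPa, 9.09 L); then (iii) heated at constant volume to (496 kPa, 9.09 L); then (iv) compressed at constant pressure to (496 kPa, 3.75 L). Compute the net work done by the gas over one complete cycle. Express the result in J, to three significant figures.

W_net ≈ -1080 J

Constant-volume legs do no work.
W(ii) = (294)(9.09 − 3.75) = 1570 J; W(iv) = (496)(3.75 − 9.09) = -2649 J.
W_net = 1570 − 2649 = -1079 J (the counter-clockwise enclosed area).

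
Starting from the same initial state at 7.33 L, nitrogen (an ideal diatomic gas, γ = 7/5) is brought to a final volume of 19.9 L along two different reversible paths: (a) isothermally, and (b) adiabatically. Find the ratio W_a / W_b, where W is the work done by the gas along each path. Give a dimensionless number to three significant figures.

W_a / W_b ≈ 1.21

Path (a) isothermal: W = P₁V₁ ln(V₂/V₁) → W_a/(P₁V₁) = 0.9987.
Path (b) adiabatic: W = P₁V₁(1 − (V₁/V₂)^(γ−1))/(γ−1) → W_b/(P₁V₁) = 0.8234.
W_a / W_b = 0.9987 / 0.8234 = 1.213.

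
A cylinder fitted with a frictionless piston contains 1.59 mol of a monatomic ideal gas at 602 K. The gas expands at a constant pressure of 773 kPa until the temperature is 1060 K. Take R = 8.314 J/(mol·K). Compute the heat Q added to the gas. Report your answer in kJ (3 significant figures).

Q ≈ 15.1 kJ

Isobaric: W = nRΔT = (1.59)(8.314)(458) = 6054 J.
ΔU = nCᵥΔT with Cᵥ = 3R/2: ΔU = (1.59)(12.47)(458) = 9082 J.
Q = ΔU + W = 9082 + 6054 = 15136 J.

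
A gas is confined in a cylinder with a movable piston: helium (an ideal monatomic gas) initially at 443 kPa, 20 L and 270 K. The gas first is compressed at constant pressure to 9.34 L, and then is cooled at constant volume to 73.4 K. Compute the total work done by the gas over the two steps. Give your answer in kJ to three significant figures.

Step 1 (isobaric): W = PΔV = (443 kPa)(9.34 − 20 L) = -4722 J.
Step 2 (isochoric): W = 0 (constant volume).
W_total = -4722 + 0 = -4722 J.

W_total ≈ -4.72 kJ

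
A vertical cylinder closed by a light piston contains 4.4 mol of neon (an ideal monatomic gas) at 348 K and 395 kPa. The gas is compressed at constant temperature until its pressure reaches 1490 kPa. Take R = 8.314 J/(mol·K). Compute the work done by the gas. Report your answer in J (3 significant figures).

Isothermal process: W = nRT ln(V₂/V₁) = nRT ln(P₁/P₂).
W = (4.4)(8.314)(348) × ln(395/1490)
  = 12730 × ln(0.2651) = 12730 × -1.328
W_by_gas = -16901 J.

W ≈ -16900 J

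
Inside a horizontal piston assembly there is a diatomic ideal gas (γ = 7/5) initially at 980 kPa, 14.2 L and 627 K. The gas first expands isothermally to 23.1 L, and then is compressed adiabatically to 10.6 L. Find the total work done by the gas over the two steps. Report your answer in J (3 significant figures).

Step 1 (isothermal): W = P₁V₁ ln(V₂/V₁) = (13916) ln(23.1/14.2) = 6771 J.
After step 1: P = 602.4 kPa, V = 23.1 L, T = 627 K.
Step 2 (adiabatic): W = (P₁V₁ − P₂V₂)/(γ−1) = (13916 − 19004)/0.4 = -12719 J.
W_total = 6771 − 12719 = -5948 J.

W_total ≈ -5950 J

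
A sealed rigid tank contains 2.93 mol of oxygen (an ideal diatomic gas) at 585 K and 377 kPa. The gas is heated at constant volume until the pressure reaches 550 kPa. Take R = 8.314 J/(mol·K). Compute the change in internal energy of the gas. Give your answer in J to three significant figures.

ΔU ≈ 16300 J

Constant volume ⇒ W = 0, so Q = ΔU = nCᵥΔT with Cᵥ = 5R/2 = 20.79 J/(mol·K).
At constant V, T₂/T₁ = P₂/P₁ ⇒ ΔT = T₁(P₂/P₁ − 1) = 585·(550/377 − 1) = 268.4 K.
ΔU = (2.93)(20.79)(268.4) = 16349 J.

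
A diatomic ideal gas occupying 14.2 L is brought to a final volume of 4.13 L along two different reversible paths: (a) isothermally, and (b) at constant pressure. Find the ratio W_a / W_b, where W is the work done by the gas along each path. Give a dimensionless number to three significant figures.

W_a / W_b ≈ 1.74

Path (a) isothermal: W = P₁V₁ ln(V₂/V₁) → W_a/(P₁V₁) = -1.235.
Path (b) isobaric: W = P₁(V₂ − V₁) → W_b/(P₁V₁) = -0.7092.
W_a / W_b = -1.235 / -0.7092 = 1.741.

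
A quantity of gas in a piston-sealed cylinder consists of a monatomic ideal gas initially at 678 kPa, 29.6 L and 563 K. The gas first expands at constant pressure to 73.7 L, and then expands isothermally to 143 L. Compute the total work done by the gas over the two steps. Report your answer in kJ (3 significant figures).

W_total ≈ 63.0 kJ

Step 1 (isobaric): W = PΔV = (678 kPa)(73.7 − 29.6 L) = 29900 J.
After step 1: P = 678 kPa, V = 73.7 L, T = 1402 K.
Step 2 (isothermal): W = P₁V₁ ln(V₂/V₁) = (49969) ln(143/73.7) = 33121 J.
W_total = 29900 + 33121 = 63021 J.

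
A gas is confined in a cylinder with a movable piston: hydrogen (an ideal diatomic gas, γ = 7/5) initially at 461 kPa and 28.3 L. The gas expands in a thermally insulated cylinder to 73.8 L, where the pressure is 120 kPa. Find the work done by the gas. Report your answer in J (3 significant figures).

W ≈ 10500 J

Adiabatic: W = (P₁V₁ − P₂V₂)/(γ − 1) with γ = 7/5.
P₁V₁ = 13046 J, P₂V₂ = 8856 J.
W = (13046 − 8856) / 0.4 = 10476 J.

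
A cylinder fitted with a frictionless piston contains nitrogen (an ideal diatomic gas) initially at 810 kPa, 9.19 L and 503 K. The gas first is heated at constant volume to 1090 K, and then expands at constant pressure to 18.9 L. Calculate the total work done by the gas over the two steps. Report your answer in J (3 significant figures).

Step 1 (isochoric): W = 0 (constant volume).
After step 1: P = 1755 kPa (V unchanged).
Step 2 (isobaric): W = PΔV = (1755 kPa)(18.9 − 9.19 L) = 17044 J.
W_total = 0 + 17044 = 17044 J.

W_total ≈ 17000 J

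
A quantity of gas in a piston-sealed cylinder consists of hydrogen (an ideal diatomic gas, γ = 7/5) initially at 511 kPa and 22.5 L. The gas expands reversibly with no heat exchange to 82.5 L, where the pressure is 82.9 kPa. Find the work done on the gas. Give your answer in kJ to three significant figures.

Adiabatic: W = (P₁V₁ − P₂V₂)/(γ − 1) with γ = 7/5.
P₁V₁ = 11498 J, P₂V₂ = 6839 J.
W = (11498 − 6839) / 0.4 = 11646 J.
Work on gas = −W_by = -11646 J.

W ≈ -11.6 kJ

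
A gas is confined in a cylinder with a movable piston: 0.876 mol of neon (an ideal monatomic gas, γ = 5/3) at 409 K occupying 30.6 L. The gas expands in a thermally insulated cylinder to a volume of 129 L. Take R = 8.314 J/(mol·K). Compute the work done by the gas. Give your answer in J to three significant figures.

Adiabatic: TV^(γ−1) = const with γ = 5/3.
T₂ = T₁ (V₁/V₂)^(γ−1) = 409 × (30.6/129)^0.667 = 409 × 0.3832 = 156.7 K.
W_by = nCᵥ(T₁ − T₂) = (0.876)(12.47)(409 − 156.7) = 2756 J.

W ≈ 2760 J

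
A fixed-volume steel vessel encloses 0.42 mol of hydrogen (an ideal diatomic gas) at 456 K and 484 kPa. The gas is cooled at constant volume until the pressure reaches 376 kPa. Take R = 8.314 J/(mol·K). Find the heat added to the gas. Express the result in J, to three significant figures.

Q ≈ -888 J

Constant volume ⇒ W = 0, so Q = ΔU = nCᵥΔT with Cᵥ = 5R/2 = 20.79 J/(mol·K).
At constant V, T₂/T₁ = P₂/P₁ ⇒ ΔT = T₁(P₂/P₁ − 1) = 456·(376/484 − 1) = -101.8 K.
ΔU = (0.42)(20.79)(-101.8) = -888.3 J.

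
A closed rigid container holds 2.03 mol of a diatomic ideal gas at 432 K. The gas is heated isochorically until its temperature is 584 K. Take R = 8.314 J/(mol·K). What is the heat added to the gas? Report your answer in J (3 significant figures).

Q ≈ 6410 J

Constant volume ⇒ W = 0, so Q = ΔU = nCᵥΔT with Cᵥ = 5R/2 = 20.79 J/(mol·K).
ΔU = (2.03)(20.79)(584 − 432) = 6413 J.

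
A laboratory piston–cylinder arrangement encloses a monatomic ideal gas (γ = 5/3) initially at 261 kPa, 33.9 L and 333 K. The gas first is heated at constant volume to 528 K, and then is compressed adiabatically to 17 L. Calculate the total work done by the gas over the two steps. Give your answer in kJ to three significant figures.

Step 1 (isochoric): W = 0 (constant volume).
After step 1: P = 413.8 kPa (V unchanged).
Step 2 (adiabatic): W = (P₁V₁ − P₂V₂)/(γ−1) = (14029 − 22226)/0.667 = -12296 J.
W_total = 0 − 12296 = -12296 J.

W_total ≈ -12.3 kJ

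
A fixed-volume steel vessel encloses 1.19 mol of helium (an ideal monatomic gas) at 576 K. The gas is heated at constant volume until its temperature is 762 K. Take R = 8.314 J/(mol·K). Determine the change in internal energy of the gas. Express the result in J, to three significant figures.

ΔU ≈ 2760 J

Constant volume ⇒ W = 0, so Q = ΔU = nCᵥΔT with Cᵥ = 3R/2 = 12.47 J/(mol·K).
ΔU = (1.19)(12.47)(762 − 576) = 2760 J.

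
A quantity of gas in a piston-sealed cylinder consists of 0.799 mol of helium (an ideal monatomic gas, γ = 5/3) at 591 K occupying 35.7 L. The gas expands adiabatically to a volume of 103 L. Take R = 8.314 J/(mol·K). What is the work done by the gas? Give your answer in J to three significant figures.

W ≈ 2980 J

Adiabatic: TV^(γ−1) = const with γ = 5/3.
T₂ = T₁ (V₁/V₂)^(γ−1) = 591 × (35.7/103)^0.667 = 591 × 0.4934 = 291.6 K.
W_by = nCᵥ(T₁ − T₂) = (0.799)(12.47)(591 − 291.6) = 2983 J.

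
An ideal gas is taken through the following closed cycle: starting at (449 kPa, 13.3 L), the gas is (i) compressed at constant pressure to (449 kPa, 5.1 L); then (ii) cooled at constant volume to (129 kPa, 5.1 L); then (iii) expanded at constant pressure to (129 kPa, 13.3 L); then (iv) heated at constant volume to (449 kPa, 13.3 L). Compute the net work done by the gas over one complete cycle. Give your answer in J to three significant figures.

Constant-volume legs do no work.
W(i) = (449)(5.1 − 13.3) = -3682 J; W(iii) = (129)(13.3 − 5.1) = 1058 J.
W_net = -3682 + 1058 = -2624 J (the counter-clockwise enclosed area).

W_net ≈ -2620 J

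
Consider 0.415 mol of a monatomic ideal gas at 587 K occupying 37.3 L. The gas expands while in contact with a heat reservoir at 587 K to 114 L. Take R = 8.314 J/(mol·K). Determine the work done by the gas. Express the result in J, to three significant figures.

W ≈ 2260 J

Isothermal: W = nRT ln(V₂/V₁).
W = (0.415)(8.314)(587) × ln(114/37.3)
  = 2025 × 1.117
W_by_gas = 2263 J.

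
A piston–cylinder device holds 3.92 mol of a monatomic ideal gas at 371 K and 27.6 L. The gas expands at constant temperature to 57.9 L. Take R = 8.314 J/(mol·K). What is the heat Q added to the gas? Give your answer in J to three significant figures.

Isothermal ⇒ ΔU = 0, so Q = W = nRT ln(V₂/V₁).
Q = (3.92)(8.314)(371) ln(57.9/27.6) = 12091 × 0.7409 = 8958 J.

Q ≈ 8960 J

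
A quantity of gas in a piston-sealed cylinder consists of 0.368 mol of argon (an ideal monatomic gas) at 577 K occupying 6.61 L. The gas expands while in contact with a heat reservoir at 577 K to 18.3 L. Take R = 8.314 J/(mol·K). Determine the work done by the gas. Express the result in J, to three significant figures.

Isothermal: W = nRT ln(V₂/V₁).
W = (0.368)(8.314)(577) × ln(18.3/6.61)
  = 1765 × 1.018
W_by_gas = 1798 J.

W ≈ 1800 J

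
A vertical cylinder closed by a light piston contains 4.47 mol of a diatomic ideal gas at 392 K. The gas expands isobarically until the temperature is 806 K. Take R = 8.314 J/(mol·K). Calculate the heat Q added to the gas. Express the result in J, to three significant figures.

Q ≈ 53900 J

Isobaric: W = nRΔT = (4.47)(8.314)(414) = 15386 J.
ΔU = nCᵥΔT with Cᵥ = 5R/2: ΔU = (4.47)(20.79)(414) = 38464 J.
Q = ΔU + W = 38464 + 15386 = 53850 J.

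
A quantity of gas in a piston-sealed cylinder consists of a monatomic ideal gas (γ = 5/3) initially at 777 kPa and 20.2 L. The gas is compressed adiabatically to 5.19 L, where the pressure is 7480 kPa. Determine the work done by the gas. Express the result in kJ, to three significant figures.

W ≈ -34.7 kJ

Adiabatic: W = (P₁V₁ − P₂V₂)/(γ − 1) with γ = 5/3.
P₁V₁ = 15695 J, P₂V₂ = 38821 J.
W = (15695 − 38821) / 0.6667 = -34689 J.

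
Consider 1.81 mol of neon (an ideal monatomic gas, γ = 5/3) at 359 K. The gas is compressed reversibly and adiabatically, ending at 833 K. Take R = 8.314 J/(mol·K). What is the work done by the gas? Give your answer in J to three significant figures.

Adiabatic ⇒ Q = 0, so W_by = −ΔU = nCᵥ(T₁ − T₂).
Cᵥ = 3R/2 = 12.47 J/(mol·K).
W = (1.81)(12.47)(359 − 833) = -10699 J.

W ≈ -10700 J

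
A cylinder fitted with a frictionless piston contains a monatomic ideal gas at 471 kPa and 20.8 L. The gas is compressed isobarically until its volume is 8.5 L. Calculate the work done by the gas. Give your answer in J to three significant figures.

Isobaric: W = P ΔV.
W = (471 kPa)(8.5 − 20.8 L) = (471)(-12.3) = -5793 J.

W ≈ -5790 J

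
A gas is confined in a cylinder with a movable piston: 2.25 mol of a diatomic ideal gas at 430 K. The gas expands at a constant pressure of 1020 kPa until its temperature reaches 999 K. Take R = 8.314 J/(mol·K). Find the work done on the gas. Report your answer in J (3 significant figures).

Isobaric: W = P ΔV = nR ΔT.
W = (2.25)(8.314)(999 − 430) = 10644 J.
Work on gas = −W_by = -10644 J.

W ≈ -10600 J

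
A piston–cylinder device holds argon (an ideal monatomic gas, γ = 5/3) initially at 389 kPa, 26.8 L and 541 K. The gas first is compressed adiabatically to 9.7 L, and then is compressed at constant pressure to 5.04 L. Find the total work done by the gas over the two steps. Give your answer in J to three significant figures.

W_total ≈ -25000 J

Step 1 (adiabatic): W = (P₁V₁ − P₂V₂)/(γ−1) = (10425 − 20527)/0.667 = -15153 J.
After step 1: P = 2116 kPa, V = 9.7 L, T = 1065 K.
Step 2 (isobaric): W = PΔV = (2116 kPa)(5.04 − 9.7 L) = -9861 J.
W_total = -15153 − 9861 = -25014 J.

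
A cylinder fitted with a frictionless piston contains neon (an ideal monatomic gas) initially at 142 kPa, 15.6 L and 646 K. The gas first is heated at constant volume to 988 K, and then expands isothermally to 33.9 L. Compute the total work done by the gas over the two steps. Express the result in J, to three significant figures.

Step 1 (isochoric): W = 0 (constant volume).
After step 1: P = 217.2 kPa (V unchanged).
Step 2 (isothermal): W = P₁V₁ ln(V₂/V₁) = (3388) ln(33.9/15.6) = 2630 J.
W_total = 0 + 2630 = 2630 J.

W_total ≈ 2630 J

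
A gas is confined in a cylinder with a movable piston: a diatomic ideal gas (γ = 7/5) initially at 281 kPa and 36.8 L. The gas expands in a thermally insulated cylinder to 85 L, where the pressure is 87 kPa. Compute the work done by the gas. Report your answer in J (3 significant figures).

Adiabatic: W = (P₁V₁ − P₂V₂)/(γ − 1) with γ = 7/5.
P₁V₁ = 10341 J, P₂V₂ = 7395 J.
W = (10341 − 7395) / 0.4 = 7364 J.

W ≈ 7360 J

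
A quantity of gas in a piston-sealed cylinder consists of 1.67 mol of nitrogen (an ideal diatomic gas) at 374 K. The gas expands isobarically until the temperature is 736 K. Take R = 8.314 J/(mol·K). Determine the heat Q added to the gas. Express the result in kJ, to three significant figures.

Q ≈ 17.6 kJ

Isobaric: W = nRΔT = (1.67)(8.314)(362) = 5026 J.
ΔU = nCᵥΔT with Cᵥ = 5R/2: ΔU = (1.67)(20.79)(362) = 12565 J.
Q = ΔU + W = 12565 + 5026 = 17592 J.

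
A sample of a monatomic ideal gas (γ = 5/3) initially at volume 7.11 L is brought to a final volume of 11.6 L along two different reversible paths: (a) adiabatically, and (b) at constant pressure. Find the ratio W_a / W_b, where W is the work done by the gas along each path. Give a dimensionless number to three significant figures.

W_a / W_b ≈ 0.661

Path (a) adiabatic: W = P₁V₁(1 − (V₁/V₂)^(γ−1))/(γ−1) → W_a/(P₁V₁) = 0.4177.
Path (b) isobaric: W = P₁(V₂ − V₁) → W_b/(P₁V₁) = 0.6315.
W_a / W_b = 0.4177 / 0.6315 = 0.6614.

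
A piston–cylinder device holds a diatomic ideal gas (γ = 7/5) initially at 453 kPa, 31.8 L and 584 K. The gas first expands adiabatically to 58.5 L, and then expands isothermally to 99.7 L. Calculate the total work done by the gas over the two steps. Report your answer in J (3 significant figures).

W_total ≈ 13800 J

Step 1 (adiabatic): W = (P₁V₁ − P₂V₂)/(γ−1) = (14405 − 11288)/0.4 = 7792 J.
After step 1: P = 193 kPa, V = 58.5 L, T = 457.6 K.
Step 2 (isothermal): W = P₁V₁ ln(V₂/V₁) = (11288) ln(99.7/58.5) = 6018 J.
W_total = 7792 + 6018 = 13811 J.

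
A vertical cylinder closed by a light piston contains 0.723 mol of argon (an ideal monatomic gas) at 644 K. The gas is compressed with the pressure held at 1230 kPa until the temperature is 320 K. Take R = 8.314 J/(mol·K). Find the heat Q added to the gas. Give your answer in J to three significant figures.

Q ≈ -4870 J

Isobaric: W = nRΔT = (0.723)(8.314)(-324) = -1948 J.
ΔU = nCᵥΔT with Cᵥ = 3R/2: ΔU = (0.723)(12.47)(-324) = -2921 J.
Q = ΔU + W = -2921 − 1948 = -4869 J.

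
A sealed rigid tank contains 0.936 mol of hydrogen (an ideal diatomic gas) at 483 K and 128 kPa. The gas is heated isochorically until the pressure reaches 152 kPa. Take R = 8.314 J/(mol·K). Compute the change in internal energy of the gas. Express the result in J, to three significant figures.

ΔU ≈ 1760 J

Constant volume ⇒ W = 0, so Q = ΔU = nCᵥΔT with Cᵥ = 5R/2 = 20.79 J/(mol·K).
At constant V, T₂/T₁ = P₂/P₁ ⇒ ΔT = T₁(P₂/P₁ − 1) = 483·(152/128 − 1) = 90.56 K.
ΔU = (0.936)(20.79)(90.56) = 1762 J.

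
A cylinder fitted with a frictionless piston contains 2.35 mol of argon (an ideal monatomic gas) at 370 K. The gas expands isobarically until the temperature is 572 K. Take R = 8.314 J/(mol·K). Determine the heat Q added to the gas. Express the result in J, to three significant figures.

Q ≈ 9870 J

Isobaric: W = nRΔT = (2.35)(8.314)(202) = 3947 J.
ΔU = nCᵥΔT with Cᵥ = 3R/2: ΔU = (2.35)(12.47)(202) = 5920 J.
Q = ΔU + W = 5920 + 3947 = 9867 J.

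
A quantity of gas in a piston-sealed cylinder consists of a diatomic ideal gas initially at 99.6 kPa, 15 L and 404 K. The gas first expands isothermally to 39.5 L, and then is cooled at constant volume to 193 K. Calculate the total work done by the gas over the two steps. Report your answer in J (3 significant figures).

W_total ≈ 1450 J

Step 1 (isothermal): W = P₁V₁ ln(V₂/V₁) = (1494) ln(39.5/15) = 1447 J.
Step 2 (isochoric): W = 0 (constant volume).
W_total = 1447 + 0 = 1447 J.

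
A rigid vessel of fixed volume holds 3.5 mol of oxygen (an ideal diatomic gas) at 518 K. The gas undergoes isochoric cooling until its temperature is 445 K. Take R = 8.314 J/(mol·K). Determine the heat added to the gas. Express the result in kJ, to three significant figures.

Constant volume ⇒ W = 0, so Q = ΔU = nCᵥΔT with Cᵥ = 5R/2 = 20.79 J/(mol·K).
ΔU = (3.5)(20.79)(445 − 518) = -5311 J.

Q ≈ -5.31 kJ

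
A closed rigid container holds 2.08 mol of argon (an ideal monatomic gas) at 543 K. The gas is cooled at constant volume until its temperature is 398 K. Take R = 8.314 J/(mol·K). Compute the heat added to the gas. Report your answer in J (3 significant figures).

Q ≈ -3760 J

Constant volume ⇒ W = 0, so Q = ΔU = nCᵥΔT with Cᵥ = 3R/2 = 12.47 J/(mol·K).
ΔU = (2.08)(12.47)(398 − 543) = -3761 J.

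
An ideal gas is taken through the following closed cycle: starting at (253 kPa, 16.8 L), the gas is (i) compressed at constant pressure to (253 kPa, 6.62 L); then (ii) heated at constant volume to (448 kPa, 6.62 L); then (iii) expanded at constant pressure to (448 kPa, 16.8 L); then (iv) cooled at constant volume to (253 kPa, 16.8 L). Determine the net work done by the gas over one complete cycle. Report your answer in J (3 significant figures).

Constant-volume legs do no work.
W(i) = (253)(6.62 − 16.8) = -2576 J; W(iii) = (448)(16.8 − 6.62) = 4561 J.
W_net = -2576 + 4561 = 1985 J (the clockwise enclosed area).

W_net ≈ 1990 J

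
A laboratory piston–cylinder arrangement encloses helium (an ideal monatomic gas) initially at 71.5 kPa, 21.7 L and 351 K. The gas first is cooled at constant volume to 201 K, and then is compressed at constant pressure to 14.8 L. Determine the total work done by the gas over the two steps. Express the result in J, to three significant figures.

W_total ≈ -283 J

Step 1 (isochoric): W = 0 (constant volume).
After step 1: P = 40.94 kPa (V unchanged).
Step 2 (isobaric): W = PΔV = (40.94 kPa)(14.8 − 21.7 L) = -282.5 J.
W_total = 0 − 282.5 = -282.5 J.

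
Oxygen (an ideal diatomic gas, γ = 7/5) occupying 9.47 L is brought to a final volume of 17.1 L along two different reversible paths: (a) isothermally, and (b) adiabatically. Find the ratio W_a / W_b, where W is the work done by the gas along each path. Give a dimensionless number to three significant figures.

W_a / W_b ≈ 1.12

Path (a) isothermal: W = P₁V₁ ln(V₂/V₁) → W_a/(P₁V₁) = 0.5909.
Path (b) adiabatic: W = P₁V₁(1 − (V₁/V₂)^(γ−1))/(γ−1) → W_b/(P₁V₁) = 0.5263.
W_a / W_b = 0.5909 / 0.5263 = 1.123.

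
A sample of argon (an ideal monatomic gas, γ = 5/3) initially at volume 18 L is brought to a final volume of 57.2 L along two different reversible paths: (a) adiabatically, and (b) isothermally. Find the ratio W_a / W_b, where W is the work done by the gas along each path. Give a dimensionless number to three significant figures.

W_a / W_b ≈ 0.697

Path (a) adiabatic: W = P₁V₁(1 − (V₁/V₂)^(γ−1))/(γ−1) → W_a/(P₁V₁) = 0.806.
Path (b) isothermal: W = P₁V₁ ln(V₂/V₁) → W_b/(P₁V₁) = 1.156.
W_a / W_b = 0.806 / 1.156 = 0.6971.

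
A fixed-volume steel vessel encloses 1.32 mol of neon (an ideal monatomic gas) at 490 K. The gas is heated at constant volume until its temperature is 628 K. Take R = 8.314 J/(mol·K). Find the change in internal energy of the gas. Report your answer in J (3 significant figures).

ΔU ≈ 2270 J

Constant volume ⇒ W = 0, so Q = ΔU = nCᵥΔT with Cᵥ = 3R/2 = 12.47 J/(mol·K).
ΔU = (1.32)(12.47)(628 − 490) = 2272 J.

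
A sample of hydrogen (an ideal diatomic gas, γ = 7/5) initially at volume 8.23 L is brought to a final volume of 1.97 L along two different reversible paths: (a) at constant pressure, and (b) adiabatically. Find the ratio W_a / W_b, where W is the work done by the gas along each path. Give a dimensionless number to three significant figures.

Path (a) isobaric: W = P₁(V₂ − V₁) → W_a/(P₁V₁) = -0.7606.
Path (b) adiabatic: W = P₁V₁(1 − (V₁/V₂)^(γ−1))/(γ−1) → W_b/(P₁V₁) = -1.929.
W_a / W_b = -0.7606 / -1.929 = 0.3943.

W_a / W_b ≈ 0.394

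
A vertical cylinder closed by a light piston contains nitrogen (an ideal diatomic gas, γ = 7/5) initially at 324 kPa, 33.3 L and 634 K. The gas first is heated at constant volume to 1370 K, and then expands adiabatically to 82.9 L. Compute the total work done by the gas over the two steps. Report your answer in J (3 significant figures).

Step 1 (isochoric): W = 0 (constant volume).
After step 1: P = 700.1 kPa (V unchanged).
Step 2 (adiabatic): W = (P₁V₁ − P₂V₂)/(γ−1) = (23314 − 16187)/0.4 = 17817 J.
W_total = 0 + 17817 = 17817 J.

W_total ≈ 17800 J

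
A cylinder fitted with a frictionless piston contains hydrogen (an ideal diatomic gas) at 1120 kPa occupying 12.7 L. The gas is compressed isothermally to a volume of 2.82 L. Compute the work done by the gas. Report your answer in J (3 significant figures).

W ≈ -21400 J

Isothermal: W = nRT ln(V₂/V₁) = P₁V₁ ln(V₂/V₁).
P₁V₁ = (1120 kPa)(12.7 L) = 14224 J.
W = 14224 × ln(2.82/12.7) = 14224 × -1.505
W_by_gas = -21405 J.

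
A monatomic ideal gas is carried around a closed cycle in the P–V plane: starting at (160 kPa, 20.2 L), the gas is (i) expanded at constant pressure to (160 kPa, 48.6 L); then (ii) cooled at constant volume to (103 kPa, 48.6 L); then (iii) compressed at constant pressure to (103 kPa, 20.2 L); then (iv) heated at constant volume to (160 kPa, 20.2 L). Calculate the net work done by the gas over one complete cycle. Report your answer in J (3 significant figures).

W_net ≈ 1620 J

Constant-volume legs do no work.
W(i) = (160)(48.6 − 20.2) = 4544 J; W(iii) = (103)(20.2 − 48.6) = -2925 J.
W_net = 4544 − 2925 = 1619 J (the clockwise enclosed area).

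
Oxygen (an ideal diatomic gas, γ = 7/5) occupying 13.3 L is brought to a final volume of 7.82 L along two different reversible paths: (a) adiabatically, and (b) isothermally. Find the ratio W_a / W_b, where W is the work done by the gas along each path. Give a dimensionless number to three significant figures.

W_a / W_b ≈ 1.11

Path (a) adiabatic: W = P₁V₁(1 − (V₁/V₂)^(γ−1))/(γ−1) → W_a/(P₁V₁) = -0.5917.
Path (b) isothermal: W = P₁V₁ ln(V₂/V₁) → W_b/(P₁V₁) = -0.5311.
W_a / W_b = -0.5917 / -0.5311 = 1.114.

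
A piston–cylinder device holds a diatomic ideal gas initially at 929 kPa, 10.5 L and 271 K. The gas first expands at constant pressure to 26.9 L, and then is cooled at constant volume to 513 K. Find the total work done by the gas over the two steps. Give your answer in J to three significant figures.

W_total ≈ 15200 J

Step 1 (isobaric): W = PΔV = (929 kPa)(26.9 − 10.5 L) = 15236 J.
Step 2 (isochoric): W = 0 (constant volume).
W_total = 15236 + 0 = 15236 J.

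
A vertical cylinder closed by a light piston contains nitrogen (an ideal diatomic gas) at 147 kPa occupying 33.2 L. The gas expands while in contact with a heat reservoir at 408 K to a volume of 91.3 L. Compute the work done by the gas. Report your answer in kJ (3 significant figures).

Isothermal: W = nRT ln(V₂/V₁) = P₁V₁ ln(V₂/V₁).
P₁V₁ = (147 kPa)(33.2 L) = 4880 J.
W = 4880 × ln(91.3/33.2) = 4880 × 1.012
W_by_gas = 4937 J.

W ≈ 4.94 kJ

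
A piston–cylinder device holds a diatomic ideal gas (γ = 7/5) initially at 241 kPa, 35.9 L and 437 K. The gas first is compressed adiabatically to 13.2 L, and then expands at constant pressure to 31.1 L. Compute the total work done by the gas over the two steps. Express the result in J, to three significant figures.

W_total ≈ 6860 J

Step 1 (adiabatic): W = (P₁V₁ − P₂V₂)/(γ−1) = (8652 − 12910)/0.4 = -10645 J.
After step 1: P = 978 kPa, V = 13.2 L, T = 652.1 K.
Step 2 (isobaric): W = PΔV = (978 kPa)(31.1 − 13.2 L) = 17506 J.
W_total = -10645 + 17506 = 6862 J.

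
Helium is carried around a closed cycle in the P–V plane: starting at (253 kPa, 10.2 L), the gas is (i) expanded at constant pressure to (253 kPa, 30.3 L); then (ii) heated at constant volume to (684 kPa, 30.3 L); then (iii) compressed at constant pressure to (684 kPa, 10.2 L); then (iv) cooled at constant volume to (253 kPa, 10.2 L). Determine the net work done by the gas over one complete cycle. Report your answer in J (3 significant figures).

W_net ≈ -8660 J

Constant-volume legs do no work.
W(i) = (253)(30.3 − 10.2) = 5085 J; W(iii) = (684)(10.2 − 30.3) = -13748 J.
W_net = 5085 − 13748 = -8663 J (the counter-clockwise enclosed area).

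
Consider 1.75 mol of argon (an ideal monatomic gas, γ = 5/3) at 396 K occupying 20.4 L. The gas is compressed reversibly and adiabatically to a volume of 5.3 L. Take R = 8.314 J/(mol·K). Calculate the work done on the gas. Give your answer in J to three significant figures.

Adiabatic: TV^(γ−1) = const with γ = 5/3.
T₂ = T₁ (V₁/V₂)^(γ−1) = 396 × (20.4/5.3)^0.667 = 396 × 2.456 = 972.6 K.
W_by = nCᵥ(T₁ − T₂) = (1.75)(12.47)(396 − 972.6) = -12584 J.
Work on gas = −W_by = 12584 J.

W ≈ 12600 J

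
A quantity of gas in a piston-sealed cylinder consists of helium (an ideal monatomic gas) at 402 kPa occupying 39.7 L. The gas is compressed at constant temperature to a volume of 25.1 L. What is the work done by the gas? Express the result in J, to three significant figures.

W ≈ -7320 J

Isothermal: W = nRT ln(V₂/V₁) = P₁V₁ ln(V₂/V₁).
P₁V₁ = (402 kPa)(39.7 L) = 15959 J.
W = 15959 × ln(25.1/39.7) = 15959 × -0.4585
W_by_gas = -7317 J.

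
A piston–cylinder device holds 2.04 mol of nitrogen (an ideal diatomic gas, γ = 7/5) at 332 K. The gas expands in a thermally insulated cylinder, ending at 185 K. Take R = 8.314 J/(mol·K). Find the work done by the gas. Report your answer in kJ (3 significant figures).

W ≈ 6.23 kJ

Adiabatic ⇒ Q = 0, so W_by = −ΔU = nCᵥ(T₁ − T₂).
Cᵥ = 5R/2 = 20.79 J/(mol·K).
W = (2.04)(20.79)(332 − 185) = 6233 J.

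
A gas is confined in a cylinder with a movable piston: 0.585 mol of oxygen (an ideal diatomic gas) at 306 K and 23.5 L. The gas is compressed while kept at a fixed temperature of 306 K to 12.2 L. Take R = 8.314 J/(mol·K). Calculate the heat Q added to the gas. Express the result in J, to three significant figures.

Q ≈ -976 J

Isothermal ⇒ ΔU = 0, so Q = W = nRT ln(V₂/V₁).
Q = (0.585)(8.314)(306) ln(12.2/23.5) = 1488 × -0.6556 = -975.7 J.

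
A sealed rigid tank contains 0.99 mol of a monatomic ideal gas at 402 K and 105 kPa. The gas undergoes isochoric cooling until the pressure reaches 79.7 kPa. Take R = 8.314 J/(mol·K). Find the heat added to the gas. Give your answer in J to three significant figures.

Constant volume ⇒ W = 0, so Q = ΔU = nCᵥΔT with Cᵥ = 3R/2 = 12.47 J/(mol·K).
At constant V, T₂/T₁ = P₂/P₁ ⇒ ΔT = T₁(P₂/P₁ − 1) = 402·(79.7/105 − 1) = -96.86 K.
ΔU = (0.99)(12.47)(-96.86) = -1196 J.

Q ≈ -1200 J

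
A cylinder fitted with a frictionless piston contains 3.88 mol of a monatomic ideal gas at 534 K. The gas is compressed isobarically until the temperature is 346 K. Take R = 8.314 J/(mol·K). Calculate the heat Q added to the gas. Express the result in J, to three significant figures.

Q ≈ -15200 J

Isobaric: W = nRΔT = (3.88)(8.314)(-188) = -6065 J.
ΔU = nCᵥΔT with Cᵥ = 3R/2: ΔU = (3.88)(12.47)(-188) = -9097 J.
Q = ΔU + W = -9097 − 6065 = -15161 J.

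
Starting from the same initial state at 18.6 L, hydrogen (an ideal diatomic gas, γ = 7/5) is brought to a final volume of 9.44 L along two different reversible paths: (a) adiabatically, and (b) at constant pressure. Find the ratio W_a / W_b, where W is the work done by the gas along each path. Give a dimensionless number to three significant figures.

Path (a) adiabatic: W = P₁V₁(1 − (V₁/V₂)^(γ−1))/(γ−1) → W_a/(P₁V₁) = -0.7791.
Path (b) isobaric: W = P₁(V₂ − V₁) → W_b/(P₁V₁) = -0.4925.
W_a / W_b = -0.7791 / -0.4925 = 1.582.

W_a / W_b ≈ 1.58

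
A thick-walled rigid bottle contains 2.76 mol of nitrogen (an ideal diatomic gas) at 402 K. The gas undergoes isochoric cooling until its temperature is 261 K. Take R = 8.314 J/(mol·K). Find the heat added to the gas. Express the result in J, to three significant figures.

Constant volume ⇒ W = 0, so Q = ΔU = nCᵥΔT with Cᵥ = 5R/2 = 20.79 J/(mol·K).
ΔU = (2.76)(20.79)(261 − 402) = -8089 J.

Q ≈ -8090 J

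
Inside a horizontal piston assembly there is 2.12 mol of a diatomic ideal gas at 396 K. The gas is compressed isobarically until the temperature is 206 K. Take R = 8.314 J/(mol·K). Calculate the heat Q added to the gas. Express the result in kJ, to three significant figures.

Isobaric: W = nRΔT = (2.12)(8.314)(-190) = -3349 J.
ΔU = nCᵥΔT with Cᵥ = 5R/2: ΔU = (2.12)(20.79)(-190) = -8372 J.
Q = ΔU + W = -8372 − 3349 = -11721 J.

Q ≈ -11.7 kJ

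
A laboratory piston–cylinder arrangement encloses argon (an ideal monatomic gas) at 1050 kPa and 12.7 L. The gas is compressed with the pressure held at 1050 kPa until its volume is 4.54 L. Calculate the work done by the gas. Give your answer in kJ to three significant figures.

Isobaric: W = P ΔV.
W = (1050 kPa)(4.54 − 12.7 L) = (1050)(-8.16) = -8568 J.

W ≈ -8.57 kJ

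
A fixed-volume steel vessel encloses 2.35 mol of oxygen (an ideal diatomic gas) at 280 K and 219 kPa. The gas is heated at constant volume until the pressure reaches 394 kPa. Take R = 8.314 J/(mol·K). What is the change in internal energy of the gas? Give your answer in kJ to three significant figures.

ΔU ≈ 10.9 kJ

Constant volume ⇒ W = 0, so Q = ΔU = nCᵥΔT with Cᵥ = 5R/2 = 20.79 J/(mol·K).
At constant V, T₂/T₁ = P₂/P₁ ⇒ ΔT = T₁(P₂/P₁ − 1) = 280·(394/219 − 1) = 223.7 K.
ΔU = (2.35)(20.79)(223.7) = 10929 J.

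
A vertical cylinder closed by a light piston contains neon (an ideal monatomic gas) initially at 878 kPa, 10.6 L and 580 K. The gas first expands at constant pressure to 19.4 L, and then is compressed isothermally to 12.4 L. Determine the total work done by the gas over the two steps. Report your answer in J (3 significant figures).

W_total ≈ 103 J

Step 1 (isobaric): W = PΔV = (878 kPa)(19.4 − 10.6 L) = 7726 J.
After step 1: P = 878 kPa, V = 19.4 L, T = 1062 K.
Step 2 (isothermal): W = P₁V₁ ln(V₂/V₁) = (17033) ln(12.4/19.4) = -7624 J.
W_total = 7726 − 7624 = 102.7 J.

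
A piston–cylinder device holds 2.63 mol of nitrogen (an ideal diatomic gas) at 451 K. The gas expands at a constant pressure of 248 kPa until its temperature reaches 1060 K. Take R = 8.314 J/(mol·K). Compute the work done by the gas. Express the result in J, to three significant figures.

W ≈ 13300 J

Isobaric: W = P ΔV = nR ΔT.
W = (2.63)(8.314)(1060 − 451) = 13316 J.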